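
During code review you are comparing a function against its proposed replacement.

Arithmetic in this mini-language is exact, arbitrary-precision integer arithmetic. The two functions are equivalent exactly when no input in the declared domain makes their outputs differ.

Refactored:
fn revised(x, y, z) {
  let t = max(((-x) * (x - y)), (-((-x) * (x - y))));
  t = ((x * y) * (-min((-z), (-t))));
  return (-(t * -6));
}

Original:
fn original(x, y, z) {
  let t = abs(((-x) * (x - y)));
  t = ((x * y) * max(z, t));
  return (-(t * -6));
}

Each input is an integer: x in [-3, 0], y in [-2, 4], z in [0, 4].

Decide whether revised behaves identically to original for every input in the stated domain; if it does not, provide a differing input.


Equivalent — the differences include min/max/abs usage differs; arithmetic usage differs, yet no declared input distinguishes the two.
As a probe, take x=0, y=4, z=1: original runs t becomes 0; next t becomes 0; next final value 0; revised runs t becomes 0; next t becomes 0; next final value 0; both end at 0.
Sweeping the whole domain (140 inputs) finds no disagreement.
verdict: equivalent


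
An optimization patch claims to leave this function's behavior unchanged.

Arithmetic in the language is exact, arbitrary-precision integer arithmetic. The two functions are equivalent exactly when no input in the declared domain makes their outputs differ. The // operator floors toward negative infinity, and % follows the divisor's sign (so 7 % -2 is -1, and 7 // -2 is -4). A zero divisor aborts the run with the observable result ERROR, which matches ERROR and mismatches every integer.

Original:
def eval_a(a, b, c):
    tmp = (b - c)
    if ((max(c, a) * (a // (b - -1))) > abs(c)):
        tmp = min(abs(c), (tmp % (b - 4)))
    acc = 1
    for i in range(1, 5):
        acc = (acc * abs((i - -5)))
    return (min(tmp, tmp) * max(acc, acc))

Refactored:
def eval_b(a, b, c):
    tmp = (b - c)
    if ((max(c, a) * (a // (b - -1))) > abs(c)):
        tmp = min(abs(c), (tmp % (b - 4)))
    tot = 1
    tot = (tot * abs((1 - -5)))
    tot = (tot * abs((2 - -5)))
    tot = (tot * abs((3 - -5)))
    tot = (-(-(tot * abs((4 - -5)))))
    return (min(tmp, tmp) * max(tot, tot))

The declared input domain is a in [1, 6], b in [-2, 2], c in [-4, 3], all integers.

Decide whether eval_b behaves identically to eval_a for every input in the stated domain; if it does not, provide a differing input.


The two versions differ — the changes include constant usage differs, loop structure differs, arithmetic usage differs, local variable names differ, min/max/abs usage differs, statement counts differ.
One worked example (a=2, b=2, c=1) — eval_a: tmp = 1; ((max(c, a) * (a // (b - -1))) > abs(c)) -> false; acc = 1; [i=1]; acc = 6; [i=2]; acc = 42; [i=3]; acc = 336; [i=4]; acc = 3024; return 3024; eval_b: tmp = 1; ((max(c, a) * (a // (b - -1))) > abs(c)) -> false; tot = 1; tot = 6; tot = 42; tot = 336; tot = 3024; return 3024; agreement on 3024.
Across all 240 domain points the two functions coincide.
verdict: equivalent


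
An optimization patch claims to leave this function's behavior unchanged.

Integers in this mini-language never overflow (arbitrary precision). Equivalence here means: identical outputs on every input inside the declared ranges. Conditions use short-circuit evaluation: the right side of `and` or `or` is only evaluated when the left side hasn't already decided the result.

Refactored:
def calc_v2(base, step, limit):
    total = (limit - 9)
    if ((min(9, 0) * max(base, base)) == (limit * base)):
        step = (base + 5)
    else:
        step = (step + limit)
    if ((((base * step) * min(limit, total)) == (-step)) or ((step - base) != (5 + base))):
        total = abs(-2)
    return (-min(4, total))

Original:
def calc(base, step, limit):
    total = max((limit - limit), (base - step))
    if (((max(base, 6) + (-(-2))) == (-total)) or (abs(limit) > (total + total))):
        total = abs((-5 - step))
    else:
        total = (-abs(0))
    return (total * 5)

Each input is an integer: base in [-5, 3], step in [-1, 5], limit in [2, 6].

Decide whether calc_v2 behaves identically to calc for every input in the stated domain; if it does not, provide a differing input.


There is a counterexample at base=-5, step=-1, limit=2: 20 on one side, -2 on the other.
calc: total = 0; (((max(base, 6) + (-(-2))) == (-total)) or (abs(limit) > (total + total))) -> true; total = 4; return 20
calc_v2: total = -7; ((min(9, 0) * max(base, base)) == (limit * base)) -> false; step = 1; ((((base * step) * min(limit, total)) == (-step)) or ((step - base) != (5 + base))) -> true; total = 2; return -2
verdict: not equivalent; witness: base=-5, step=-1, limit=2


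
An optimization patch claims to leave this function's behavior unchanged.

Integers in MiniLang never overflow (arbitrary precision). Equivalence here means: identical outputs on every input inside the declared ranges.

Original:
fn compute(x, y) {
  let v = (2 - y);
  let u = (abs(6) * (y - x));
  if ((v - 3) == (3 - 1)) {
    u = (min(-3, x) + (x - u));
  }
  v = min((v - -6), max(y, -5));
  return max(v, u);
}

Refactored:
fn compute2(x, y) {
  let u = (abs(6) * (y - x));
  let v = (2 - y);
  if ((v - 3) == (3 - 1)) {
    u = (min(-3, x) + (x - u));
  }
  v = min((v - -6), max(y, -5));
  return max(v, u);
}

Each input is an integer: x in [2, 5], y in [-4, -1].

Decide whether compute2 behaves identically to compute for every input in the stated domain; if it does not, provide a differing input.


Reading the diff, among the changes: same computation, different form.
One worked example (x=3, y=-3) — compute: v := 5 | u := -36 | ((v - 3) == (3 - 1)): true | u := 36 | v := -3 | result 36; compute2: u := -36 | v := 5 | ((v - 3) == (3 - 1)): true | u := 36 | v := -3 | result 36; agreement on 36.
Sweeping the whole domain (16 inputs) finds no disagreement.
verdict: equivalent


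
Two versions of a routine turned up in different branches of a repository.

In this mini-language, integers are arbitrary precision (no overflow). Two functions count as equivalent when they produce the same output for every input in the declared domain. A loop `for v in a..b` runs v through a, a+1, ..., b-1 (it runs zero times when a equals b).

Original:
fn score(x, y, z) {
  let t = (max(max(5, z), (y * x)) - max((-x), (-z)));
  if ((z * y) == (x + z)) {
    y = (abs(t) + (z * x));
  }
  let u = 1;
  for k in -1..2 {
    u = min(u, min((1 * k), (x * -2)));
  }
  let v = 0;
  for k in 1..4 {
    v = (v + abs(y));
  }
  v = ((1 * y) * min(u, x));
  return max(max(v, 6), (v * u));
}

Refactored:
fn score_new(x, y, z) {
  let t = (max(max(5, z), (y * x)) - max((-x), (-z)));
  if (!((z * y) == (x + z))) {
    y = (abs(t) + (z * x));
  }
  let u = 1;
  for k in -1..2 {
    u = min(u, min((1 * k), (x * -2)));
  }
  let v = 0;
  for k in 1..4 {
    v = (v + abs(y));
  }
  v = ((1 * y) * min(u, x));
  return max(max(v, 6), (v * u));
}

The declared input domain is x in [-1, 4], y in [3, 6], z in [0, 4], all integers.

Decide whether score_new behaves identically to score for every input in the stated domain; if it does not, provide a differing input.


Try x=1, y=3, z=0.
score: t becomes 5; next ((z * y) == (x + z)) evaluates to false; next u becomes 1; next at k=-1:; next u becomes -2; next at k=0:; next u becomes -2; next at k=1:; next u becomes -2; next v becomes 0; next at k=1:; next v becomes 3; next at k=2:; next v becomes 6; next at k=3:; next v becomes 9; next v becomes -6; next final value 12
score_new: t becomes 5; next (!((z * y) == (x + z))) evaluates to true; next y becomes 5; next u becomes 1; next at k=-1:; next u becomes -2; next at k=0:; next u becomes -2; next at k=1:; next u becomes -2; next v becomes 0; next at k=1:; next v becomes 5; next at k=2:; next v becomes 10; next at k=3:; next v becomes 15; next v becomes -10; next final value 20
12 != 20, so the rewrite changes behavior.
verdict: not equivalent; witness: x=1, y=3, z=0


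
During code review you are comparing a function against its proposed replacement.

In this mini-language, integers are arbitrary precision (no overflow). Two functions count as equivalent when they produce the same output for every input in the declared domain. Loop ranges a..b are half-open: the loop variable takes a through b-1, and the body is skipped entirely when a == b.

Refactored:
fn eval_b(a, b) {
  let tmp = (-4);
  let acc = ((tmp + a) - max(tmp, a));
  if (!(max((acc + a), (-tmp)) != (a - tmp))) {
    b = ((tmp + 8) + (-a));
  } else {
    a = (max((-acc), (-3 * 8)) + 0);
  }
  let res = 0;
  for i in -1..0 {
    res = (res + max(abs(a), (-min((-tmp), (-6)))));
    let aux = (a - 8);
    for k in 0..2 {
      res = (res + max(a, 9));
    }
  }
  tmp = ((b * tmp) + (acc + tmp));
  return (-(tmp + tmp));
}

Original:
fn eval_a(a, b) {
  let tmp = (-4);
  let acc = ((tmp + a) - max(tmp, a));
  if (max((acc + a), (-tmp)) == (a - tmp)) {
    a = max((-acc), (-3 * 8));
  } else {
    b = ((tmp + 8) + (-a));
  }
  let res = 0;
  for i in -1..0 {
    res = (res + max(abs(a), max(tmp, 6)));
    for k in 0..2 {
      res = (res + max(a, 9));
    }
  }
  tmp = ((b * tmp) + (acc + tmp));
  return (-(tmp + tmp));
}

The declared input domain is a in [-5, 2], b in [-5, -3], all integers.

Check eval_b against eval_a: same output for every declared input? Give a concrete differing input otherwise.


Take a=-5, b=-5.
eval_a: tmp = -4; acc = -5; (max((acc + a), (-tmp)) == (a - tmp)) -> false; b = 9; res = 0; [i=-1]; res = 6; [k=0]; res = 15; [k=1]; res = 24; tmp = -45; return 90
eval_b: tmp = -4; acc = -5; (!(max((acc + a), (-tmp)) != (a - tmp))) -> false; a = 5; res = 0; [i=-1]; res = 6; aux = -3; [k=0]; res = 15; [k=1]; res = 24; tmp = 11; return -22
90 and -22 differ, so these are not the same function on this domain.
verdict: not equivalent; witness: a=-5, b=-5


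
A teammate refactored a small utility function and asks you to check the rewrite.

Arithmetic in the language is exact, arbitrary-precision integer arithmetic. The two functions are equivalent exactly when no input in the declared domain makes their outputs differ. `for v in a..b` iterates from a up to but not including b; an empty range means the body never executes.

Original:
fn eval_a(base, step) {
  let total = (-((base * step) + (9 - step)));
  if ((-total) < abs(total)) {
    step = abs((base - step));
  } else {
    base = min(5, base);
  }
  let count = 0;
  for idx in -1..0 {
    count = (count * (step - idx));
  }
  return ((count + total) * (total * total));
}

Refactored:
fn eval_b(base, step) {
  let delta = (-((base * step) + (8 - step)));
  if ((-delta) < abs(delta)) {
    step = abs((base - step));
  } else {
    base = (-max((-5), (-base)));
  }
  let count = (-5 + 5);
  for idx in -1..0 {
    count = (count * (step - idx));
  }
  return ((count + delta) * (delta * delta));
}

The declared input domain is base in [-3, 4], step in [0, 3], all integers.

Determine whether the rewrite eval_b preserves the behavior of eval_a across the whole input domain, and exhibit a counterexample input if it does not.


Try base=-3, step=0.
eval_a: total becomes -9; next ((-total) < abs(total)) evaluates to false; next base becomes -3; next count becomes 0; next at idx=-1:; next count becomes 0; next final value -729
eval_b: delta becomes -8; next ((-delta) < abs(delta)) evaluates to false; next base becomes -3; next count becomes 0; next at idx=-1:; next count becomes 0; next final value -512
-729 and -512 differ, so these are not the same function on this domain.
verdict: not equivalent; witness: base=-3, step=0


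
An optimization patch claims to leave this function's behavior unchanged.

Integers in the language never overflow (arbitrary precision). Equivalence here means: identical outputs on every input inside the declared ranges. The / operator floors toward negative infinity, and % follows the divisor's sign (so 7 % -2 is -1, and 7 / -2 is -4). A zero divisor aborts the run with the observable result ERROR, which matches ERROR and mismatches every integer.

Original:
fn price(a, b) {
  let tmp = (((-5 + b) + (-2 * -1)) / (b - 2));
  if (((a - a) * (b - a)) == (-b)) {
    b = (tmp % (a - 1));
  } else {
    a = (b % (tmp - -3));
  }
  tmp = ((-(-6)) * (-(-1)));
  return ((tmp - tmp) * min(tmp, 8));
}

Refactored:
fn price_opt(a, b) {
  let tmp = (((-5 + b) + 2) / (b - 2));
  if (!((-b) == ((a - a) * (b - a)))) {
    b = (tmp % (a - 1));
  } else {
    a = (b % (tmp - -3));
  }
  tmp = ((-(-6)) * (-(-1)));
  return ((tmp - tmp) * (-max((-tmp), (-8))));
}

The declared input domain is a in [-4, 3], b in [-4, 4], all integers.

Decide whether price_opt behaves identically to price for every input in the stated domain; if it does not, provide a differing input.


Evaluate both at a=1, b=-4.
price: tmp := 1 | (((a - a) * (b - a)) == (-b)): false | a := 0 | tmp := 6 | result 0
price_opt: tmp := 1 | (!((-b) == ((a - a) * (b - a)))): true | divide-by-zero, output ERROR
0 != ERROR, so the rewrite changes behavior.
verdict: not equivalent; witness: a=1, b=-4


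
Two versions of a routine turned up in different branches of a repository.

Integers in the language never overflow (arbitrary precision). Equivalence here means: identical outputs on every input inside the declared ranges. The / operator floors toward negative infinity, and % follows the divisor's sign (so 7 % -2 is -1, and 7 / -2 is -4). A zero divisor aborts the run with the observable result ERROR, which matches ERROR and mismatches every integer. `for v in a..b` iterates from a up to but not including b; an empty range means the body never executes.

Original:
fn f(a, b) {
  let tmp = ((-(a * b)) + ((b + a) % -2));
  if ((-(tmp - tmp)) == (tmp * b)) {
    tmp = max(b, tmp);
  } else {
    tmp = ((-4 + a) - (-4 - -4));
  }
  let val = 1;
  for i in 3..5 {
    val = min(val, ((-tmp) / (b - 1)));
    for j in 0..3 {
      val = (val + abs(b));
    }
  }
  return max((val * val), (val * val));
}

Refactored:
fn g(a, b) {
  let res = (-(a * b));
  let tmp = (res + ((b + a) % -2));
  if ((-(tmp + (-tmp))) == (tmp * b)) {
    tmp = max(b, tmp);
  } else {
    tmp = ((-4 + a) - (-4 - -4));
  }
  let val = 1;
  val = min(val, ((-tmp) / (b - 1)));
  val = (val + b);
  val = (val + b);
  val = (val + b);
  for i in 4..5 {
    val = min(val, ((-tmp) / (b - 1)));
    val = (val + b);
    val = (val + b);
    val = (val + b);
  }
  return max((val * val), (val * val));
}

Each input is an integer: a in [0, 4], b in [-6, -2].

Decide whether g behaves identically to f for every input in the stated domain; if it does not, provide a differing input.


Consider the input a=0, b=-6.
f: tmp becomes 0; next ((-(tmp - tmp)) == (tmp * b)) evaluates to true; next tmp becomes 0; next val becomes 1; next at i=3:; next val becomes 0; next at j=0:; next val becomes 6; next at j=1:; next val becomes 12; next at j=2:; next val becomes 18; next at i=4:; next val becomes 0; next at j=0:; next val becomes 6; next at j=1:; next val becomes 12; next at j=2:; next val becomes 18; next final value 324
g: res becomes 0; next tmp becomes 0; next ((-(tmp + (-tmp))) == (tmp * b)) evaluates to true; next tmp becomes 0; next val becomes 1; next val becomes 0; next val becomes -6; next val becomes -12; next val becomes -18; next at i=4:; next val becomes -18; next val becomes -24; next val becomes -30; next val becomes -36; next final value 1296
324 and 1296 differ, so these are not the same function on this domain.
verdict: not equivalent; witness: a=0, b=-6


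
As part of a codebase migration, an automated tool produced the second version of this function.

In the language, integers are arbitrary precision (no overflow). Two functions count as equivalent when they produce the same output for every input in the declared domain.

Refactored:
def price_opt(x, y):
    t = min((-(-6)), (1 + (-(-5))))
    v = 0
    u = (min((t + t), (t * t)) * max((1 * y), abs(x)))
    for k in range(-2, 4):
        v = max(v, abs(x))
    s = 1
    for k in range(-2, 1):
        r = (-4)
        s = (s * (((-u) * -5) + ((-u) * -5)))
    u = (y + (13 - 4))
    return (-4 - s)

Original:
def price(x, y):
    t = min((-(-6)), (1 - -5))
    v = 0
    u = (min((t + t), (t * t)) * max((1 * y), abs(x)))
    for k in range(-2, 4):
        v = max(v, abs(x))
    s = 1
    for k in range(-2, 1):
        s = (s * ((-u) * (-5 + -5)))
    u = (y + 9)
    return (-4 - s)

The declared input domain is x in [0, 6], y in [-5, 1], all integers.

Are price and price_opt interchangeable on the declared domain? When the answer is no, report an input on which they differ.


Comparing the listings, the differences include: statement counts differ; and local variable names differ; and constant usage differs; and arithmetic usage differs.
One worked example (x=5, y=1) — price: t becomes 6; next v becomes 0; next u becomes 60; next at k=-2:; next v becomes 5; next at k=-1:; next v becomes 5; next at k=0:; next v becomes 5; next at k=1:; next v becomes 5; next at k=2:; next v becomes 5; next at k=3:; next v becomes 5; next s becomes 1; next at k=-2:; next s becomes 600; next at k=-1:; next s becomes 360000; next at k=0:; next s becomes 216000000; next u becomes 10; next final value -216000004; price_opt: t becomes 6; next v becomes 0; next u becomes 60; next at k=-2:; next v becomes 5; next at k=-1:; next v becomes 5; next at k=0:; next v becomes 5; next at k=1:; next v becomes 5; next at k=2:; next v becomes 5; next at k=3:; next v becomes 5; next s becomes 1; next at k=-2:; next r becomes -4; next s becomes 600; next at k=-1:; next r becomes -4; next s becomes 360000; next at k=0:; next r becomes -4; next s becomes 216000000; next u becomes 10; next final value -216000004; agreement on -216000004.
Every one of the 49 inputs gives matching results.
verdict: equivalent


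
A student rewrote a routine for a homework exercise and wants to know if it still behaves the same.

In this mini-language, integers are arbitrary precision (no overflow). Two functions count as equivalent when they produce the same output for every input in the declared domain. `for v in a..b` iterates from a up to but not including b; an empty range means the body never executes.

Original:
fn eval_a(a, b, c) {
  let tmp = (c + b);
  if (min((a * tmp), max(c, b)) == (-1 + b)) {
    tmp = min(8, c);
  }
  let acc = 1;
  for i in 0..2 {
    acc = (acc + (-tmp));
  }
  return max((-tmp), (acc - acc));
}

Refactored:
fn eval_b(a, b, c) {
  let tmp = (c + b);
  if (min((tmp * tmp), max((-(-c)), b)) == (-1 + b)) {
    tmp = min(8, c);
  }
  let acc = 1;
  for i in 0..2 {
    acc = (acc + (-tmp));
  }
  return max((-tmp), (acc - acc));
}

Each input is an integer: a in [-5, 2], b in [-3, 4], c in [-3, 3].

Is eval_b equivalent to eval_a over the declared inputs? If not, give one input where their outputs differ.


There is a counterexample at a=-5, b=2, c=-3: 1 on one side, 3 on the other.
eval_a: tmp=-1, then (min((a * tmp), max(c, b)) == (-1 + b)) is false, then acc=1, then (i=0), then acc=2, then (i=1), then acc=3, then returns 1
eval_b: tmp=-1, then (min((tmp * tmp), max((-(-c)), b)) == (-1 + b)) is true, then tmp=-3, then acc=1, then (i=0), then acc=4, then (i=1), then acc=7, then returns 3
verdict: not equivalent; witness: a=-5, b=2, c=-3


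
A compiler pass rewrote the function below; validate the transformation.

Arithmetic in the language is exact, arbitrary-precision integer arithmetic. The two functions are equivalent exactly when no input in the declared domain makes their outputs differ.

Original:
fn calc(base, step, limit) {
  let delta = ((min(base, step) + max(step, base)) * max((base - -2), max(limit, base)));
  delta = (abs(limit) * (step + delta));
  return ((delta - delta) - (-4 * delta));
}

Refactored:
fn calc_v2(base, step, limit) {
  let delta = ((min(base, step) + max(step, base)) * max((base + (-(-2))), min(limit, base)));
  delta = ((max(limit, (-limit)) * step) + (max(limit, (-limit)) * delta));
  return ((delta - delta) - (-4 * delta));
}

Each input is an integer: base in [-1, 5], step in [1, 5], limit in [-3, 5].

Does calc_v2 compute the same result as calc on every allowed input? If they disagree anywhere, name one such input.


Not equivalent: base=-1, step=2, limit=2 separates them (32 vs 24).
calc: delta := 2 | delta := 8 | result 32
calc_v2: delta := 1 | delta := 6 | result 24
verdict: not equivalent; witness: base=-1, step=2, limit=2


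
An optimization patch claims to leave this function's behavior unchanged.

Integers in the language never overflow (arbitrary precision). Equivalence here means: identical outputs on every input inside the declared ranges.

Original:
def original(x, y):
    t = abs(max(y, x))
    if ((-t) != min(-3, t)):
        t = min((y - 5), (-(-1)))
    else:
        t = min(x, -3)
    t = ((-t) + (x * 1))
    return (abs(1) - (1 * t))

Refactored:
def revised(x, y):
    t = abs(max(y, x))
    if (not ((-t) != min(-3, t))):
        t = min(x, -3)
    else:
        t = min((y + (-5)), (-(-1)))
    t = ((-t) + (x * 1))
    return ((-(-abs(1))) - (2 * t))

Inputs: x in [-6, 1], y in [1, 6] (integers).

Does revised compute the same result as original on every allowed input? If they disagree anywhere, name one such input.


Consider the input x=-6, y=1.
original: t becomes 1; next ((-t) != min(-3, t)) evaluates to true; next t becomes -4; next t becomes -2; next final value 3
revised: t becomes 1; next (not ((-t) != min(-3, t))) evaluates to false; next t becomes -4; next t becomes -2; next final value 5
3 vs 5 — the two versions disagree here.
verdict: not equivalent; witness: x=-6, y=1


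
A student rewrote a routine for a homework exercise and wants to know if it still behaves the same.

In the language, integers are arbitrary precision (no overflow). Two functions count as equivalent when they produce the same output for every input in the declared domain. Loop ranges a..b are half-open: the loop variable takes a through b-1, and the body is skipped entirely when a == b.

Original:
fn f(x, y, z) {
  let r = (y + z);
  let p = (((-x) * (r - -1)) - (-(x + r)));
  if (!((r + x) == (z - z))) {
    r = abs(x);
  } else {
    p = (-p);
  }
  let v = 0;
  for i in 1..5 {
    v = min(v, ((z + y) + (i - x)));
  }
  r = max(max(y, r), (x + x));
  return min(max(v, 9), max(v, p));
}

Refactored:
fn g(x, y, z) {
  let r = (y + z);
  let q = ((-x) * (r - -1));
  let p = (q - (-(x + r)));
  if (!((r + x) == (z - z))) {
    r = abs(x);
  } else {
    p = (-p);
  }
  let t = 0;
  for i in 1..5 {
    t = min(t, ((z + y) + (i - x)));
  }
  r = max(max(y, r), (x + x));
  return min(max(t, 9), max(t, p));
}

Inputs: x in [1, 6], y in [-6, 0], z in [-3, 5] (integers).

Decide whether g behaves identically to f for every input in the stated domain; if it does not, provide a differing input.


The two versions differ — the changes include local variable names differ, and statement counts differ.
As a probe, take x=6, y=-4, z=-3: f runs r = -7; p = 35; (!((r + x) == (z - z))) -> true; r = 6; v = 0; [i=1]; v = -12; [i=2]; v = -12; [i=3]; v = -12; [i=4]; v = -12; r = 12; return 9; g runs r = -7; q = 36; p = 35; (!((r + x) == (z - z))) -> true; r = 6; t = 0; [i=1]; t = -12; [i=2]; t = -12; [i=3]; t = -12; [i=4]; t = -12; r = 12; return 9; both end at 9.
Checked all 378 inputs in the declared domain: the outputs agree on every one.
verdict: equivalent


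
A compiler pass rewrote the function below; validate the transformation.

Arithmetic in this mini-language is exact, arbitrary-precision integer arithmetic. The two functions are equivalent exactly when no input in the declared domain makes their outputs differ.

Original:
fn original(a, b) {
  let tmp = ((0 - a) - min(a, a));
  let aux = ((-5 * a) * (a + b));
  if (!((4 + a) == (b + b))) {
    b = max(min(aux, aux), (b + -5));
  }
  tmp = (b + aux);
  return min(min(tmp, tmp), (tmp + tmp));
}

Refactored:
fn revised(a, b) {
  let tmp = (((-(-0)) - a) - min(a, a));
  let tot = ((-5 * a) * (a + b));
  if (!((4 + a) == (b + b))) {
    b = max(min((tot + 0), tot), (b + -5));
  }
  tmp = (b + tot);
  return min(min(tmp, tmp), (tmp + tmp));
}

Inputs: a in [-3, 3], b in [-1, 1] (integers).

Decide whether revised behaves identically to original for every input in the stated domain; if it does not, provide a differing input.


Comparing the listings, the differences include: local variable names differ; constant usage differs; arithmetic usage differs.
Spot check at a=-3, b=-1 — original: tmp := 6 | aux := -60 | (!((4 + a) == (b + b))): true | b := -6 | tmp := -66 | result -132. revised: tmp := 6 | tot := -60 | (!((4 + a) == (b + b))): true | b := -6 | tmp := -66 | result -132. Both give -132.
An exhaustive pass over the 21 declared inputs shows identical outputs.
verdict: equivalent


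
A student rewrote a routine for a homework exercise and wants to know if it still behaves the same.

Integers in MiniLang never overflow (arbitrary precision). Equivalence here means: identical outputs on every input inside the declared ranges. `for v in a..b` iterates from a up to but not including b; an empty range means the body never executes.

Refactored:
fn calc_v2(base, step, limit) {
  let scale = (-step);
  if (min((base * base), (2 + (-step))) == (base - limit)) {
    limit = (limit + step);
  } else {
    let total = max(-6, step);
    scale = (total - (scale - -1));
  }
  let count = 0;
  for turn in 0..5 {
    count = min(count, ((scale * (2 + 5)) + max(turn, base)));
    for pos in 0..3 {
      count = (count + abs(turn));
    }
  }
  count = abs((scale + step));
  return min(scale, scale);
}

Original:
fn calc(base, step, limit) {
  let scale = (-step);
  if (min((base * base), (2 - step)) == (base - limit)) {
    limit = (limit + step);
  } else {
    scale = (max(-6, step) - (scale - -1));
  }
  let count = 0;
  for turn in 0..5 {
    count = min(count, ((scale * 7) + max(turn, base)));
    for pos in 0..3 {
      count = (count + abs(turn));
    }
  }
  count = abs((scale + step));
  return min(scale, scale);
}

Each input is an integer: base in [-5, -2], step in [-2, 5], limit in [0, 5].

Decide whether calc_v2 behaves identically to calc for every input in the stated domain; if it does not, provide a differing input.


This is a faithful refactor — statement counts differ, local variable names differ, constant usage differs, arithmetic usage differs, but the computed results match everywhere.
Tracing base=-4, step=-2, limit=1: calc: scale becomes 2; next (min((base * base), (2 - step)) == (base - limit)) evaluates to false; next scale becomes -5; next count becomes 0; next at turn=0:; next count becomes -35; next at pos=0:; next count becomes -35; next at pos=1:; next count becomes -35; next at pos=2:; next count becomes -35; next at turn=1:; next count becomes -35; next at pos=0:; next count becomes -34; next at pos=1:; next count becomes -33; next at pos=2:; next count becomes -32; next at turn=2:; next count becomes -33; next at pos=0:; next count becomes -31; next at pos=1:; next count becomes -29; next at pos=2:; next count becomes -27; next at turn=3:; next count becomes -32; next at pos=0:; next count becomes -29; next at pos=1:; next count becomes -26; next at pos=2:; next count becomes -23; next at turn=4:; next count becomes -31; next at pos=0:; next count becomes -27; next at pos=1:; next count becomes -23; next at pos=2:; next count becomes -19; next count becomes 7; next final value -5 | calc_v2: scale becomes 2; next (min((base * base), (2 + (-step))) == (base - limit)) evaluates to false; next total becomes -2; next scale becomes -5; next count becomes 0; next at turn=0:; next count becomes -35; next at pos=0:; next count becomes -35; next at pos=1:; next count becomes -35; next at pos=2:; next count becomes -35; next at turn=1:; next count becomes -35; next at pos=0:; next count becomes -34; next at pos=1:; next count becomes -33; next at pos=2:; next count becomes -32; next at turn=2:; next count becomes -33; next at pos=0:; next count becomes -31; next at pos=1:; next count becomes -29; next at pos=2:; next count becomes -27; next at turn=3:; next count becomes -32; next at pos=0:; next count becomes -29; next at pos=1:; next count becomes -26; next at pos=2:; next count becomes -23; next at turn=4:; next count becomes -31; next at pos=0:; next count becomes -27; next at pos=1:; next count becomes -23; next at pos=2:; next count becomes -19; next count becomes 7; next final value -5 — matching result -5.
Across all 192 domain points the two functions coincide.
verdict: equivalent


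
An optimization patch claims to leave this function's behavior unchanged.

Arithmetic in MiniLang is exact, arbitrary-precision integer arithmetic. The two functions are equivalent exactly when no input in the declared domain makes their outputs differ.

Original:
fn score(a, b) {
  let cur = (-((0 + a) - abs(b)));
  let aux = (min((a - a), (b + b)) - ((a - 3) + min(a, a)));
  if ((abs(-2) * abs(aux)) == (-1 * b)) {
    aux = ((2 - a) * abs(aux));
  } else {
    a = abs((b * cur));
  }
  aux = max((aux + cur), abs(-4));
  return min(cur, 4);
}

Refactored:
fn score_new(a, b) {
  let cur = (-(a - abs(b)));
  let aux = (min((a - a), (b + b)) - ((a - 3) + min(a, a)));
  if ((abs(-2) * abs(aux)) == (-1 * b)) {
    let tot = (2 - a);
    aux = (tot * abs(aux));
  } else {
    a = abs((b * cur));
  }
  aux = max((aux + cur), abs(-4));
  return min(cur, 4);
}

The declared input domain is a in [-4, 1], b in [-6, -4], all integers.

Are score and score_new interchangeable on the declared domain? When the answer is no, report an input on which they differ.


The two are interchangeable: statement counts differ; also arithmetic usage differs; also constant usage differs; also local variable names differ, and every declared input agrees.
Tracing a=1, b=-4: score: cur=3, then aux=-7, then ((abs(-2) * abs(aux)) == (-1 * b)) is false, then a=12, then aux=4, then returns 3 | score_new: cur=3, then aux=-7, then ((abs(-2) * abs(aux)) == (-1 * b)) is false, then a=12, then aux=4, then returns 3 — matching result 3.
Sweeping the whole domain (18 inputs) finds no disagreement.
verdict: equivalent


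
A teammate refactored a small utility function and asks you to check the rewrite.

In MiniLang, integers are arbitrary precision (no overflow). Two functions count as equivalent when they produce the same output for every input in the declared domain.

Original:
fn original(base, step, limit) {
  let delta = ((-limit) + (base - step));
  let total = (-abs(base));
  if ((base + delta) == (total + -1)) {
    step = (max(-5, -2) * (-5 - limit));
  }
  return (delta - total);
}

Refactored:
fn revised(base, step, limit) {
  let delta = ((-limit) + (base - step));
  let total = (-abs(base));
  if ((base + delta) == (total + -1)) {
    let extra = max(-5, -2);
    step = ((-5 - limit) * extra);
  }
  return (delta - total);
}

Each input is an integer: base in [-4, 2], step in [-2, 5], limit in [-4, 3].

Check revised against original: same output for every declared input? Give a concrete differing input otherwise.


Side by side, the visible changes include: local variable names differ, and statement counts differ.
Spot check at base=1, step=-1, limit=3 — original: delta=-1, then total=-1, then ((base + delta) == (total + -1)) is false, then returns 0. revised: delta=-1, then total=-1, then ((base + delta) == (total + -1)) is false, then returns 0. Both give 0.
Across all 448 domain points the two functions coincide.
verdict: equivalent


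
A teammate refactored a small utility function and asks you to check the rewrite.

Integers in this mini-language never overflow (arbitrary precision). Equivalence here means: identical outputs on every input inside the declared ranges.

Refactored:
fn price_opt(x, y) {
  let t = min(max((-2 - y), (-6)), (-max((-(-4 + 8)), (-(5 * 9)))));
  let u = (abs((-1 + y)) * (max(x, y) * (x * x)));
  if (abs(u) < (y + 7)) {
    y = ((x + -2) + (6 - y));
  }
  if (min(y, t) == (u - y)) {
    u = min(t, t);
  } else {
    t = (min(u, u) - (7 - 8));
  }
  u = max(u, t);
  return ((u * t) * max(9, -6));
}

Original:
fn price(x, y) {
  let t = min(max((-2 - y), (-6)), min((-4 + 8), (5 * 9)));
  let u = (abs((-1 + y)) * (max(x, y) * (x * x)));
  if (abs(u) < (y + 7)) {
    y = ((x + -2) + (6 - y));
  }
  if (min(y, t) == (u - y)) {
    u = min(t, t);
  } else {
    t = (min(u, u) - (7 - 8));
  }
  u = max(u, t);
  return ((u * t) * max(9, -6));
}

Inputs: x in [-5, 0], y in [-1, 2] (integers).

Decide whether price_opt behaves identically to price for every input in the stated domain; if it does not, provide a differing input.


This is a faithful refactor — min/max/abs usage differs, but the computed results match everywhere.
Spot check at x=-4, y=1 — price: t=-3, then u=0, then (abs(u) < (y + 7)) is true, then y=-1, then (min(y, t) == (u - y)) is false, then t=1, then u=1, then returns 9. price_opt: t=-3, then u=0, then (abs(u) < (y + 7)) is true, then y=-1, then (min(y, t) == (u - y)) is false, then t=1, then u=1, then returns 9. Both give 9.
Every one of the 24 inputs gives matching results.
verdict: equivalent


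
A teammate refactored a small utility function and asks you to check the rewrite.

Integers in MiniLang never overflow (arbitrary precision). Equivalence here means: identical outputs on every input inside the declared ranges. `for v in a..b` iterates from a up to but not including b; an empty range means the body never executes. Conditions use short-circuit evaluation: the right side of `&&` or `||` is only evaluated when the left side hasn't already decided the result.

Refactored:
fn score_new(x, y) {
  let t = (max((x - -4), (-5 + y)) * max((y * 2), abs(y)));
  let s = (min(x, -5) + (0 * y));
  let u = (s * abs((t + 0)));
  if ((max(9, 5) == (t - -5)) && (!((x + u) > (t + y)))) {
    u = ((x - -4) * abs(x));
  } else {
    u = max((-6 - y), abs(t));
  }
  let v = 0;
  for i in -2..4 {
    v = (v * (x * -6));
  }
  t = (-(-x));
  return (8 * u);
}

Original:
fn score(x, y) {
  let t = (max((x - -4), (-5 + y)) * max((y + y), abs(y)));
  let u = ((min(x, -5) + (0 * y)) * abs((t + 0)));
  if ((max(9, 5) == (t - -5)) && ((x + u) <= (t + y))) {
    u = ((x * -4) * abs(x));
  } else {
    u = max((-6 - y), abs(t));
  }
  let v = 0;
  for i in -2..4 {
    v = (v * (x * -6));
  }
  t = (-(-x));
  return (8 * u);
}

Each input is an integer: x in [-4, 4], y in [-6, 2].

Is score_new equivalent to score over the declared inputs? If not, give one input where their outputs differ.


Input x=-3, y=-4: 288 from score versus 24 from score_new.
verdict: not equivalent; witness: x=-3, y=-4


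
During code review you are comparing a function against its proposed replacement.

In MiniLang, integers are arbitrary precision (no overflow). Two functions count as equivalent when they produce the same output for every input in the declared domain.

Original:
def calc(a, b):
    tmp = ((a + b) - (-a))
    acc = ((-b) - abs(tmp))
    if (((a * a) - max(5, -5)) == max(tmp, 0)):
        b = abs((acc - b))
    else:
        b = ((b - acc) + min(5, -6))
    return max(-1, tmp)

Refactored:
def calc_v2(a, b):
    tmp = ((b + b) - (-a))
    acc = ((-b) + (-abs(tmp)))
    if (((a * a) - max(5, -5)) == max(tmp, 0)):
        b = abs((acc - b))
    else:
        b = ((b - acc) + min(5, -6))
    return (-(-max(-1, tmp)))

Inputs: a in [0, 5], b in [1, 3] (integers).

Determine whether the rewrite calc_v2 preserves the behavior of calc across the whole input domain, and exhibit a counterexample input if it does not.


Take a=0, b=1.
calc: tmp=1, then acc=-2, then (((a * a) - max(5, -5)) == max(tmp, 0)) is false, then b=-3, then returns 1
calc_v2: tmp=2, then acc=-3, then (((a * a) - max(5, -5)) == max(tmp, 0)) is false, then b=-2, then returns 2
1 and 2 differ, so these are not the same function on this domain.
verdict: not equivalent; witness: a=0, b=1


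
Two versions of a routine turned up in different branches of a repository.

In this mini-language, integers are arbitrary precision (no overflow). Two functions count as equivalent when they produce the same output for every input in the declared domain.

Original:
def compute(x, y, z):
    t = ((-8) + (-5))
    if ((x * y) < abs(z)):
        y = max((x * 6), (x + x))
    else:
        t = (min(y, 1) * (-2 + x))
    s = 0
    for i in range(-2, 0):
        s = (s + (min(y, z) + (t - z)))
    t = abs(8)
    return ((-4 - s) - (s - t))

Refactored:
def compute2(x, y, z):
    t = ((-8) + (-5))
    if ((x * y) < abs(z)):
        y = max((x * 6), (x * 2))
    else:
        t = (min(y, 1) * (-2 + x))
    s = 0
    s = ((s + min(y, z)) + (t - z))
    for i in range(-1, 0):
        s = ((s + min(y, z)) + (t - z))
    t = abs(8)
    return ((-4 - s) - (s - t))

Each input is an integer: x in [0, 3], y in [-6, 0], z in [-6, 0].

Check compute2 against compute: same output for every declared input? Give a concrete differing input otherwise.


Behavior is preserved: although constant usage differs, plus arithmetic usage differs, plus statement counts differ, plus loop structure differs, plus min/max/abs usage differs, the outputs never diverge.
Spot check at x=3, y=-1, z=-1 — compute: t becomes -13; next ((x * y) < abs(z)) evaluates to true; next y becomes 18; next s becomes 0; next at i=-2:; next s becomes -13; next at i=-1:; next s becomes -26; next t becomes 8; next final value 56. compute2: t becomes -13; next ((x * y) < abs(z)) evaluates to true; next y becomes 18; next s becomes 0; next s becomes -13; next at i=-1:; next s becomes -26; next t becomes 8; next final value 56. Both give 56.
An exhaustive pass over the 196 declared inputs shows identical outputs.
verdict: equivalent


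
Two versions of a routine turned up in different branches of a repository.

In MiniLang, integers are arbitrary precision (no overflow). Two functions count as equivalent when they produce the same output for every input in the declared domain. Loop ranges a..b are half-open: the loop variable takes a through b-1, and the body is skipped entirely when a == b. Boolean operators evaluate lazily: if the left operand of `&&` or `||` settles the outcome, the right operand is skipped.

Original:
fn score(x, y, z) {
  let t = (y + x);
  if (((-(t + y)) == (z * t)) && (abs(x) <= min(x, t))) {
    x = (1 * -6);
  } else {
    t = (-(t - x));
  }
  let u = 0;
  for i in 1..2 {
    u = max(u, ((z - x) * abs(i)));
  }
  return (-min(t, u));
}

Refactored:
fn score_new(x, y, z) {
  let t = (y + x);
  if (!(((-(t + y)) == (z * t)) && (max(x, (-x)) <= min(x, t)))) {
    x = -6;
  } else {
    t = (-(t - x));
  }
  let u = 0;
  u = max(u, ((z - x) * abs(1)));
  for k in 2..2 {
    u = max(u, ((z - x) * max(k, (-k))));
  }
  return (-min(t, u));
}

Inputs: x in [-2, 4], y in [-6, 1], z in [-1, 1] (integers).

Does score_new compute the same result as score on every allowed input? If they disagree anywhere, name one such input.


Not equivalent: x=-2, y=-6, z=-1 separates them (-1 vs 8).
score: t becomes -8; next (((-(t + y)) == (z * t)) && (abs(x) <= min(x, t))) evaluates to false; next t becomes 6; next u becomes 0; next at i=1:; next u becomes 1; next final value -1
score_new: t becomes -8; next (!(((-(t + y)) == (z * t)) && (max(x, (-x)) <= min(x, t)))) evaluates to true; next x becomes -6; next u becomes 0; next u becomes 5; next k never enters its loop body; next final value 8
verdict: not equivalent; witness: x=-2, y=-6, z=-1


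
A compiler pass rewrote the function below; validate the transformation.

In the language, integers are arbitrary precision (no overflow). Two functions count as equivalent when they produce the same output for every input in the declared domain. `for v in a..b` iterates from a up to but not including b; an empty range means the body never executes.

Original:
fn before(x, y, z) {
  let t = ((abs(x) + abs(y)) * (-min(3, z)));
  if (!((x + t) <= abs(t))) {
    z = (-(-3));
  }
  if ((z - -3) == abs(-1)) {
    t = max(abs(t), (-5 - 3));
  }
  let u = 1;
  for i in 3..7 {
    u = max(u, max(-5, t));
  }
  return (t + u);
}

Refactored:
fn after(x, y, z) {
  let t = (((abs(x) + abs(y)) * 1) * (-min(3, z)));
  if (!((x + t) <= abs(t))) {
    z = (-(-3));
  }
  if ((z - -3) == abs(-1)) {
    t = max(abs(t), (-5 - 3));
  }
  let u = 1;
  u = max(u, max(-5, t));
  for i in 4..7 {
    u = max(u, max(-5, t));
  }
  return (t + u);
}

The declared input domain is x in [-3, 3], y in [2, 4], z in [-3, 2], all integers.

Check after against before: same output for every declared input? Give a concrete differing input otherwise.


Differences: statement counts differ; and loop structure differs; and min/max/abs usage differs; and arithmetic usage differs; and constant usage differs — yet all 126 inputs agree.
verdict: equivalent
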